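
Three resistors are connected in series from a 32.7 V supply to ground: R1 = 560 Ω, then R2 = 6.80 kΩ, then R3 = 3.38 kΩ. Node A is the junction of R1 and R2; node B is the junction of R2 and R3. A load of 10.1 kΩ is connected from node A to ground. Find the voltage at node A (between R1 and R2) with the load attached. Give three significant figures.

V ≈ 29.4 V

Below node A the series string R2+R3 = 10180 Ω sits in parallel with the 10100 Ω load: 5070 Ω.
V_A = 32.7 × 5070/(560 + 5070) = 29.4 V.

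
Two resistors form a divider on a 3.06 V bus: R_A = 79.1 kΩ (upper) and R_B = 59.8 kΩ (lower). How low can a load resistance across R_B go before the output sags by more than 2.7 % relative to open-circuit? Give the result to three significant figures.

Output resistance R_th = R_A‖R_B = (79.1 × 59.8)/138.9 = 34.05 kΩ.
The fractional drop is R_th/(R_th + R_L); requiring this ≤ 0.0270 gives R_L ≥ R_th(1/0.0270 − 1) = 34.05 × 36.04 = 1.23 MΩ.

R_L(min) ≈ 1.23 MΩ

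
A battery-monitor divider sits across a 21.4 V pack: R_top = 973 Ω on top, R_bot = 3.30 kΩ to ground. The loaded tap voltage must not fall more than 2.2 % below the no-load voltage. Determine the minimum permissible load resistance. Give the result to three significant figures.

R_L(min) ≈ 33.4 kΩ

Output resistance R_th = R_top‖R_bot = (973 × 3300)/4273 = 751.4 Ω.
The fractional drop is R_th/(R_th + R_L); requiring this ≤ 0.0220 gives R_L ≥ R_th(1/0.0220 − 1) = 751.4 × 44.45 = 33.4 kΩ.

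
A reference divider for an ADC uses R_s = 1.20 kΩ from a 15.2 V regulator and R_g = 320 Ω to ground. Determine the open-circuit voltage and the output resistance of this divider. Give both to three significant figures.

V_th is the open-circuit tap voltage: 15.2 × 320/(1200 + 320) = 3.20 V.
With the supply zeroed, R_s and R_g appear in parallel from the tap: R_th = R_s‖R_g = (1200 × 320)/1520 = 253 Ω.

V_th = 3.20 V, R_th = 253 Ω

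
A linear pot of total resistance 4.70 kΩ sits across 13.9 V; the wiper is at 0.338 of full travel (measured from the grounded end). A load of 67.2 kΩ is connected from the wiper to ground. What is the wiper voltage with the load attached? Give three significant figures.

The wiper splits the pot into (1−α)R = 3.111 kΩ above and αR = 1.589 kΩ below.
Lower section ‖ load = 1.552 kΩ.
V_wiper = 13.9 × 1.552/(3.111 + 1.552) = 4.63 V.

V ≈ 4.63 V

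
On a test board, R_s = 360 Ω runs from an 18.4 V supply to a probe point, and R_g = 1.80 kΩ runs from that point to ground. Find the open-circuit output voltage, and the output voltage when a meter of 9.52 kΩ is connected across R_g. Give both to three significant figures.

Open-circuit: V = 18.4 × 1800/(360 + 1800) = 15.3 V.
With the load, R_g becomes R_g‖R_L = 1514 Ω, so V = 18.4 × 1514/1874 = 14.9 V.

Unloaded: 15.3 V; loaded: 14.9 V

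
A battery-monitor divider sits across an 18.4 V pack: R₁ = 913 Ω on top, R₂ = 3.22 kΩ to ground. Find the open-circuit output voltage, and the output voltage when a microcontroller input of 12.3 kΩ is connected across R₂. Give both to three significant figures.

Unloaded: 14.3 V; loaded: 13.6 V

Open-circuit: V = 18.4 × 3220/(913 + 3220) = 14.3 V.
With the load, R₂ becomes R₂‖R_L = 2552 Ω, so V = 18.4 × 2552/3465 = 13.6 V.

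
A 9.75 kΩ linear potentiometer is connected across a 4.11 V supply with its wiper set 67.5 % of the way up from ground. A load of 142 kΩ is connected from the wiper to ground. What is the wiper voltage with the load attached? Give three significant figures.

V ≈ 2.73 V

The wiper splits the pot into (1−α)R = 3.169 kΩ above and αR = 6.581 kΩ below.
Lower section ‖ load = 6.290 kΩ.
V_wiper = 4.11 × 6.290/(3.169 + 6.290) = 2.73 V.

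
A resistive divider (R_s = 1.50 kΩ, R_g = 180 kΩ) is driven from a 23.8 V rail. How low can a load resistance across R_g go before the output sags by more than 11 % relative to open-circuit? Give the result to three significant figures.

Output resistance R_th = R_s‖R_g = (1.50 × 180)/181.5 = 1.488 kΩ.
The fractional drop is R_th/(R_th + R_L); requiring this ≤ 0.110 gives R_L ≥ R_th(1/0.110 − 1) = 1.488 × 8.091 = 12.0 kΩ.

R_L(min) ≈ 12.0 kΩ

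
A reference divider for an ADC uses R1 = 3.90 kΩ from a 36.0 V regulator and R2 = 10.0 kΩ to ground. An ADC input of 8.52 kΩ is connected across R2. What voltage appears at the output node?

The load sits in parallel with R2: R2‖R_L = (10.0 × 8.52) / (10.0 + 8.52) = 4.600 kΩ.
V_out = 36.0 × 4.600 / (3.90 + 4.600) = 36.0 × 4.600/8.500 = 19.5 V.
(Unloaded it would have been 25.9 V.)

V_out ≈ 19.5 V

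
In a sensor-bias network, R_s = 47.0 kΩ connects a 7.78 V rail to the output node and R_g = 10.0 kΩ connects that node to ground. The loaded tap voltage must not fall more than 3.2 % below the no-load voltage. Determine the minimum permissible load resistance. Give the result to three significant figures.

Output resistance R_th = R_s‖R_g = (47.0 × 10.0)/57.00 = 8.246 kΩ.
The fractional drop is R_th/(R_th + R_L); requiring this ≤ 0.0320 gives R_L ≥ R_th(1/0.0320 − 1) = 8.246 × 30.25 = 249 kΩ.

R_L(min) ≈ 249 kΩ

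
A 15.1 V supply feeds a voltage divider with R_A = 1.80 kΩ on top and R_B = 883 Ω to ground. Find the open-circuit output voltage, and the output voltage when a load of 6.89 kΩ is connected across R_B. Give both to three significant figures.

Open-circuit: V = 15.1 × 883/(1800 + 883) = 4.97 V.
With the load, R_B becomes R_B‖R_L = 782.7 Ω, so V = 15.1 × 782.7/2583 = 4.58 V.

Unloaded: 4.97 V; loaded: 4.58 V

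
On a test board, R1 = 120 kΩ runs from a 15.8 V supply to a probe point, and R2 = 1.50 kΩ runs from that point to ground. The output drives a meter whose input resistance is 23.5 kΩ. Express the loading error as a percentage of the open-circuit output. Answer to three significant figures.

5.93 %

The divider's output (Thévenin) resistance is R1‖R2 = 1.481 kΩ.
Fractional drop under load = R_th/(R_th + R_L) = 1.481 / (1.481 + 23.5) = 0.05930.
So the output falls by 5.93 %.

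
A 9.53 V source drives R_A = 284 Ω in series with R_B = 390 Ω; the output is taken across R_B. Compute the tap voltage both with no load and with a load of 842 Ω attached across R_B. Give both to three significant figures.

Unloaded: 5.51 V; loaded: 4.61 V

Open-circuit: V = 9.53 × 390/(284 + 390) = 5.51 V.
With the load, R_B becomes R_B‖R_L = 266.5 Ω, so V = 9.53 × 266.5/550.5 = 4.61 V.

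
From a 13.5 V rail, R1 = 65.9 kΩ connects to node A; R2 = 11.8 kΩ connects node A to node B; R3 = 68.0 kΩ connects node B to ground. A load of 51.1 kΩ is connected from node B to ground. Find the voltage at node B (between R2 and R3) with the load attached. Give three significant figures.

At node B, R3 is in parallel with the load: R3‖R_L = 29.18 kΩ.
Below node A the resistance is R2 + (R3‖R_L) = 40.98 kΩ, so V_A = 13.5 × 40.98/106.9 = 5.176 V.
Then V_B = V_A × (R3‖R_L)/(R2 + R3‖R_L) = 5.176 × 29.18/40.98 = 3.69 V.

V ≈ 3.69 V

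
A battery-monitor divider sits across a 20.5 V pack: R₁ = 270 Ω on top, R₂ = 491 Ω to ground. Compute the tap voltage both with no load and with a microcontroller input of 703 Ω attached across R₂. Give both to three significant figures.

Unloaded: 13.2 V; loaded: 10.6 V

Open-circuit: V = 20.5 × 491/(270 + 491) = 13.2 V.
With the load, R₂ becomes R₂‖R_L = 289.1 Ω, so V = 20.5 × 289.1/559.1 = 10.6 V.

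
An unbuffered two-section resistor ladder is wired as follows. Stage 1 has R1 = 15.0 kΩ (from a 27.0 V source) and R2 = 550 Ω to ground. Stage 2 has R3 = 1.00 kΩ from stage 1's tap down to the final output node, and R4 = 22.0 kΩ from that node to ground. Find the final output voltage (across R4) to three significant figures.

Stage 2 presents R3+R4 = 23000 Ω as a load on stage 1's tap.
Stage 1's lower leg becomes R2‖(R3+R4) = 537.2 Ω, so V_mid = 27.0 × 537.2/15540 = 0.9335 V.
Stage 2 is itself unloaded: V_out = V_mid × R4/(R3+R4) = 0.9335 × 22000/23000 = 0.893 V.

V_out ≈ 0.893 V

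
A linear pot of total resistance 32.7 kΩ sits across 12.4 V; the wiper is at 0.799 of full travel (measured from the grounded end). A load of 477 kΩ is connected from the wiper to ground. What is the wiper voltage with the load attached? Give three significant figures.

V ≈ 9.80 V

The wiper splits the pot into (1−α)R = 6.573 kΩ above and αR = 26.13 kΩ below.
Lower section ‖ load = 24.77 kΩ.
V_wiper = 12.4 × 24.77/(6.573 + 24.77) = 9.80 V.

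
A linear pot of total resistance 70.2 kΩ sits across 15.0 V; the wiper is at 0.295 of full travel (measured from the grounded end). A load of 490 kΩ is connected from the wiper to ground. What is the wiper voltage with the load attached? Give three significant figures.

The wiper splits the pot into (1−α)R = 49.49 kΩ above and αR = 20.71 kΩ below.
Lower section ‖ load = 19.87 kΩ.
V_wiper = 15.0 × 19.87/(49.49 + 19.87) = 4.30 V.

V ≈ 4.30 V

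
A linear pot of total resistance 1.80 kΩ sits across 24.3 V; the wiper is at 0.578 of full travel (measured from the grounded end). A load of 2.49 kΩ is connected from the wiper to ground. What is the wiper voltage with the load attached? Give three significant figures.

The wiper splits the pot into (1−α)R = 759.6 Ω above and αR = 1040 Ω below.
Lower section ‖ load = 733.8 Ω.
V_wiper = 24.3 × 733.8/(759.6 + 733.8) = 11.9 V.

V ≈ 11.9 V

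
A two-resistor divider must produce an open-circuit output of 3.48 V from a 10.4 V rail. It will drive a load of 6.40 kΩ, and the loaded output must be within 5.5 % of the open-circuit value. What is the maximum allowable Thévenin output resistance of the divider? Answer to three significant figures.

R_th ≤ 372 Ω

Loading drop = R_th/(R_th + R_L) ≤ 0.0550, so R_th ≤ R_L · ε/(1−ε) = 6.40 kΩ × 0.0550/0.9450 = 372 Ω.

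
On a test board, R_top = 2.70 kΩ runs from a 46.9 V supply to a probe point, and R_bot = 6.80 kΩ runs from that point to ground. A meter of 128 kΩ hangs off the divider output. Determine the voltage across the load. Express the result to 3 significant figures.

The load sits in parallel with R_bot: R_bot‖R_L = (6.80 × 128) / (6.80 + 128) = 6.457 kΩ.
V_out = 46.9 × 6.457 / (2.70 + 6.457) = 46.9 × 6.457/9.157 = 33.1 V.
(Unloaded it would have been 33.6 V.)

V_out ≈ 33.1 V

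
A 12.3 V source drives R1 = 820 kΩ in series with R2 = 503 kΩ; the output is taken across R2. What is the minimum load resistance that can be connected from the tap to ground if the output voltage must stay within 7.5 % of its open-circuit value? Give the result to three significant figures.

R_L(min) ≈ 3.85 MΩ

Output resistance R_th = R1‖R2 = (820 × 503)/1323 = 311.8 kΩ.
The fractional drop is R_th/(R_th + R_L); requiring this ≤ 0.0750 gives R_L ≥ R_th(1/0.0750 − 1) = 311.8 × 12.33 = 3.85 MΩ.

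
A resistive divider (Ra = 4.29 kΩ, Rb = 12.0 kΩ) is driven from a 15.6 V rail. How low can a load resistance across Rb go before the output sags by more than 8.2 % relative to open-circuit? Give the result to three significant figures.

Output resistance R_th = Ra‖Rb = (4.29 × 12.0)/16.29 = 3.160 kΩ.
The fractional drop is R_th/(R_th + R_L); requiring this ≤ 0.0820 gives R_L ≥ R_th(1/0.0820 − 1) = 3.160 × 11.20 = 35.4 kΩ.

R_L(min) ≈ 35.4 kΩ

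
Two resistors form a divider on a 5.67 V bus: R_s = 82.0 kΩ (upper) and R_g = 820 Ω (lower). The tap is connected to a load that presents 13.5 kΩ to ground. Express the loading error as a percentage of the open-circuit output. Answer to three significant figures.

The divider's output (Thévenin) resistance is R_s‖R_g = 811.9 Ω.
Fractional drop under load = R_th/(R_th + R_L) = 811.9 / (811.9 + 13500) = 0.05673.
So the output falls by 5.67 %.

5.67 %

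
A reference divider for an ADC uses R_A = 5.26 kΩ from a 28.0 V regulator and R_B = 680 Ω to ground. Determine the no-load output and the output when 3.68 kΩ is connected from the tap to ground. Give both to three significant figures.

Unloaded: 3.21 V; loaded: 2.75 V

Open-circuit: V = 28.0 × 680/(5260 + 680) = 3.21 V.
With the load, R_B becomes R_B‖R_L = 573.9 Ω, so V = 28.0 × 573.9/5834 = 2.75 V.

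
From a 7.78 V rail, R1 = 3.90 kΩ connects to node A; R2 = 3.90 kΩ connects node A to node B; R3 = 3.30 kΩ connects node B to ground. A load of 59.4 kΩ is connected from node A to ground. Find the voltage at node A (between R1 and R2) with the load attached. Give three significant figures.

Below node A the series string R2+R3 = 7.200 kΩ sits in parallel with the 59.4 kΩ load: 6.422 kΩ.
V_A = 7.78 × 6.422/(3.90 + 6.422) = 4.84 V.

V ≈ 4.84 V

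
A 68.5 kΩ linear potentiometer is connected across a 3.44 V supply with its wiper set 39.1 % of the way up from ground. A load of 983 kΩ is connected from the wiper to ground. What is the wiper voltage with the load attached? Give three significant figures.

V ≈ 1.32 V

The wiper splits the pot into (1−α)R = 41.72 kΩ above and αR = 26.78 kΩ below.
Lower section ‖ load = 26.07 kΩ.
V_wiper = 3.44 × 26.07/(41.72 + 26.07) = 1.32 V.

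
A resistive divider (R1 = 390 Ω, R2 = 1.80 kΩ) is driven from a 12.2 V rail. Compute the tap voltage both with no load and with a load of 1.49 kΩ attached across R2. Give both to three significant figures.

Open-circuit: V = 12.2 × 1800/(390 + 1800) = 10.0 V.
With the load, R2 becomes R2‖R_L = 815.2 Ω, so V = 12.2 × 815.2/1205 = 8.25 V.

Unloaded: 10.0 V; loaded: 8.25 V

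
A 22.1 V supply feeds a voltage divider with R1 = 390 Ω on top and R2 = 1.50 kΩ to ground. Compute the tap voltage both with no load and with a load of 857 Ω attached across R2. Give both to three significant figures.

Unloaded: 17.5 V; loaded: 12.9 V

Open-circuit: V = 22.1 × 1500/(390 + 1500) = 17.5 V.
With the load, R2 becomes R2‖R_L = 545.4 Ω, so V = 22.1 × 545.4/935.4 = 12.9 V.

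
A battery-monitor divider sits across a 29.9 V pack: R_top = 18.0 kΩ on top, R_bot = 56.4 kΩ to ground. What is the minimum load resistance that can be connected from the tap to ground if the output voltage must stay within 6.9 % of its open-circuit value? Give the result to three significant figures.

R_L(min) ≈ 184 kΩ

Output resistance R_th = R_top‖R_bot = (18.0 × 56.4)/74.40 = 13.65 kΩ.
The fractional drop is R_th/(R_th + R_L); requiring this ≤ 0.0690 gives R_L ≥ R_th(1/0.0690 − 1) = 13.65 × 13.49 = 184 kΩ.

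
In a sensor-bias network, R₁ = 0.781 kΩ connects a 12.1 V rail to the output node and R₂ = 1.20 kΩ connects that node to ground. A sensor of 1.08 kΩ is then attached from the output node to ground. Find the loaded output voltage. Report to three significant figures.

The load sits in parallel with R₂: R₂‖R_L = (1200 × 1080) / (1200 + 1080) = 568.4 Ω.
V_out = 12.1 × 568.4 / (781 + 568.4) = 12.1 × 568.4/1349 = 5.10 V.

V_out ≈ 5.10 V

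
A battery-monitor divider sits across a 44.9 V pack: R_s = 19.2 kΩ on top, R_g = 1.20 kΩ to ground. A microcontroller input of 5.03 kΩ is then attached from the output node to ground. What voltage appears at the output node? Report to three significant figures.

The load sits in parallel with R_g: R_g‖R_L = (1.20 × 5.03) / (1.20 + 5.03) = 0.9689 kΩ.
V_out = 44.9 × 0.9689 / (19.2 + 0.9689) = 44.9 × 0.9689/20.17 = 2.16 V.
(Unloaded it would have been 2.64 V.)

V_out ≈ 2.16 V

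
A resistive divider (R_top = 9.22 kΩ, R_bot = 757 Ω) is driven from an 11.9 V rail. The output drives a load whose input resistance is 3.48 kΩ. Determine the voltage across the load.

V_out ≈ 0.752 V

The load sits in parallel with R_bot: R_bot‖R_L = (757 × 3480) / (757 + 3480) = 621.8 Ω.
V_out = 11.9 × 621.8 / (9220 + 621.8) = 11.9 × 621.8/9842 = 0.752 V.
(Unloaded it would have been 0.903 V.)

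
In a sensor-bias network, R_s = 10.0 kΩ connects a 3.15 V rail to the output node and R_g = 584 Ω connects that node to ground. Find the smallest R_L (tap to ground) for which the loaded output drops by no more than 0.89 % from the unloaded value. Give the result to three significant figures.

Output resistance R_th = R_s‖R_g = (10000 × 584)/10580 = 551.8 Ω.
The fractional drop is R_th/(R_th + R_L); requiring this ≤ 0.00890 gives R_L ≥ R_th(1/0.00890 − 1) = 551.8 × 111.4 = 61.4 kΩ.

R_L(min) ≈ 61.4 kΩ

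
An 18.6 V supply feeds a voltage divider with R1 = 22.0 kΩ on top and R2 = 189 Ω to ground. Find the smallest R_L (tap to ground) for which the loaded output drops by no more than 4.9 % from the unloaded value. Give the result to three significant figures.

R_L(min) ≈ 3.64 kΩ

Output resistance R_th = R1‖R2 = (22000 × 189)/22190 = 187.4 Ω.
The fractional drop is R_th/(R_th + R_L); requiring this ≤ 0.0490 gives R_L ≥ R_th(1/0.0490 − 1) = 187.4 × 19.41 = 3.64 kΩ.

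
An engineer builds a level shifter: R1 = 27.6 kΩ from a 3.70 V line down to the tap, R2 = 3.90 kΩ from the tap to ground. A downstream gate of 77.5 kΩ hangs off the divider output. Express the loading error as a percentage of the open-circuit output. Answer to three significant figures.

The divider's output (Thévenin) resistance is R1‖R2 = 3.417 kΩ.
Fractional drop under load = R_th/(R_th + R_L) = 3.417 / (3.417 + 77.5) = 0.04223.
So the output falls by 4.22 %.

4.22 %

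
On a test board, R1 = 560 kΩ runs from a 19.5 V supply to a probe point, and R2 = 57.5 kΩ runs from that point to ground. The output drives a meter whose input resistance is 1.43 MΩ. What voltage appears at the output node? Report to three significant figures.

V_out ≈ 1.75 V

The load sits in parallel with R2: R2‖R_L = (57.5 × 1430) / (57.5 + 1430) = 55.28 kΩ.
V_out = 19.5 × 55.28 / (560 + 55.28) = 19.5 × 55.28/615.3 = 1.75 V.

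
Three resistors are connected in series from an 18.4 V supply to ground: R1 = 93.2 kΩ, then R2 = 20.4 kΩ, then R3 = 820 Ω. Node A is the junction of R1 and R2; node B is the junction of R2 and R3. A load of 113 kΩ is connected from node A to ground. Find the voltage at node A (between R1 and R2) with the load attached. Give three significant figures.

V ≈ 2.96 V

Below node A the series string R2+R3 = 21220 Ω sits in parallel with the 113000 Ω load: 17870 Ω.
V_A = 18.4 × 17870/(93200 + 17870) = 2.96 V.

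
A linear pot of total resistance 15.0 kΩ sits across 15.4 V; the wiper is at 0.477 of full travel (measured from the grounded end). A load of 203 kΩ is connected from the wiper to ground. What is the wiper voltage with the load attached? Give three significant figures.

The wiper splits the pot into (1−α)R = 7.845 kΩ above and αR = 7.155 kΩ below.
Lower section ‖ load = 6.911 kΩ.
V_wiper = 15.4 × 6.911/(7.845 + 6.911) = 7.21 V.

V ≈ 7.21 V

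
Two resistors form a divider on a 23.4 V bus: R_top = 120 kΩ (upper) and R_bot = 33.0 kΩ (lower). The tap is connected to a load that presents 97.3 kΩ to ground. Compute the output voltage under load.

V_out ≈ 3.99 V

The load sits in parallel with R_bot: R_bot‖R_L = (33.0 × 97.3) / (33.0 + 97.3) = 24.64 kΩ.
V_out = 23.4 × 24.64 / (120 + 24.64) = 23.4 × 24.64/144.6 = 3.99 V.
(Unloaded it would have been 5.05 V.)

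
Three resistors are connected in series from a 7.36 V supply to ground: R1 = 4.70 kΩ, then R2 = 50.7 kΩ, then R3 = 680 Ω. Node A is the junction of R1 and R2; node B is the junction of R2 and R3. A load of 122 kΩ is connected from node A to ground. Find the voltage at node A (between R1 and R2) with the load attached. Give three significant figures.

V ≈ 6.51 V

Below node A the series string R2+R3 = 51380 Ω sits in parallel with the 122000 Ω load: 36150 Ω.
V_A = 7.36 × 36150/(4700 + 36150) = 6.51 V.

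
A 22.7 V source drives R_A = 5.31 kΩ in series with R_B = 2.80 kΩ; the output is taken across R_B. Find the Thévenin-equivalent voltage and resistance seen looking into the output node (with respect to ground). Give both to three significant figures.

V_th = 7.84 V, R_th = 1.83 kΩ

V_th is the open-circuit tap voltage: 22.7 × 2.80/(5.31 + 2.80) = 7.84 V.
With the supply zeroed, R_A and R_B appear in parallel from the tap: R_th = R_A‖R_B = (5.31 × 2.80)/8.110 = 1.83 kΩ.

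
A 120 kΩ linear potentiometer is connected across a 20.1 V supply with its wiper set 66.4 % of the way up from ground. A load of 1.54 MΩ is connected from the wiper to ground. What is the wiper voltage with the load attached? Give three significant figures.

V ≈ 13.1 V

The wiper splits the pot into (1−α)R = 40.32 kΩ above and αR = 79.68 kΩ below.
Lower section ‖ load = 75.76 kΩ.
V_wiper = 20.1 × 75.76/(40.32 + 75.76) = 13.1 V.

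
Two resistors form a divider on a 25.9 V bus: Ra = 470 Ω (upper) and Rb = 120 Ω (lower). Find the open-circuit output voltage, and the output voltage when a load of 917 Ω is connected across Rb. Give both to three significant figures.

Open-circuit: V = 25.9 × 120/(470 + 120) = 5.27 V.
With the load, Rb becomes Rb‖R_L = 106.1 Ω, so V = 25.9 × 106.1/576.1 = 4.77 V.

Unloaded: 5.27 V; loaded: 4.77 V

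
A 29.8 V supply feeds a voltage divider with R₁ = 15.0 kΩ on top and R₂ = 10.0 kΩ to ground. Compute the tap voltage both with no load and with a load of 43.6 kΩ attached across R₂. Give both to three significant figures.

Open-circuit: V = 29.8 × 10.0/(15.0 + 10.0) = 11.9 V.
With the load, R₂ becomes R₂‖R_L = 8.134 kΩ, so V = 29.8 × 8.134/23.13 = 10.5 V.

Unloaded: 11.9 V; loaded: 10.5 V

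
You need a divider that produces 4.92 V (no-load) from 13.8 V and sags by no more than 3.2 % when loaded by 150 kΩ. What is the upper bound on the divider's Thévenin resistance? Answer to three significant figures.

Loading drop = R_th/(R_th + R_L) ≤ 0.0320, so R_th ≤ R_L · ε/(1−ε) = 150 kΩ × 0.0320/0.9680 = 4.96 kΩ.
(Any R1, R2 with R2/(R1+R2) = 0.357 and R1‖R2 ≤ 4.96 kΩ will meet the spec.)

R_th ≤ 4.96 kΩ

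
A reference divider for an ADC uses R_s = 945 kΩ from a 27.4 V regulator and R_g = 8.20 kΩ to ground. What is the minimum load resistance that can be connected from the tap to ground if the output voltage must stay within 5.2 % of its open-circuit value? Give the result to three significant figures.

Output resistance R_th = R_s‖R_g = (945 × 8.20)/953.2 = 8.129 kΩ.
The fractional drop is R_th/(R_th + R_L); requiring this ≤ 0.0520 gives R_L ≥ R_th(1/0.0520 − 1) = 8.129 × 18.23 = 148 kΩ.

R_L(min) ≈ 148 kΩ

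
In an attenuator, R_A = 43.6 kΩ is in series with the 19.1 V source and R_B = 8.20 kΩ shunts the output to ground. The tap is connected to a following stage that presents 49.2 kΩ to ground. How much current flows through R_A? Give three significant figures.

R_B‖R_L = 7.029 kΩ, so the source sees R_A + R_B‖R_L = 50.63 kΩ.
I = 19.1 V / 50.63 kΩ = 0.377 mA.

I ≈ 0.377 mA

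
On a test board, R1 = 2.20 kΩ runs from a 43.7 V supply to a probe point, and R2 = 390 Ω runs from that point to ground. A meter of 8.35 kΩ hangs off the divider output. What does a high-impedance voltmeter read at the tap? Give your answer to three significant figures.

V_out ≈ 6.33 V

The load sits in parallel with R2: R2‖R_L = (390 × 8350) / (390 + 8350) = 372.6 Ω.
V_out = 43.7 × 372.6 / (2200 + 372.6) = 43.7 × 372.6/2573 = 6.33 V.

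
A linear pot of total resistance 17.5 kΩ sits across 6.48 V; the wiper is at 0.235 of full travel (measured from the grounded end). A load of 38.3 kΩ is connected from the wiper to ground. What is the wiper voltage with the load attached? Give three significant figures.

V ≈ 1.41 V

The wiper splits the pot into (1−α)R = 13.39 kΩ above and αR = 4.112 kΩ below.
Lower section ‖ load = 3.714 kΩ.
V_wiper = 6.48 × 3.714/(13.39 + 3.714) = 1.41 V.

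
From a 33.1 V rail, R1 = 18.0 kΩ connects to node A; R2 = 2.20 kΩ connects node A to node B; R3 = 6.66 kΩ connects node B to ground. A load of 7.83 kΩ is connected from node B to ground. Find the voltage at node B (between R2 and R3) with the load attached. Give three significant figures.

At node B, R3 is in parallel with the load: R3‖R_L = 3.599 kΩ.
Below node A the resistance is R2 + (R3‖R_L) = 5.799 kΩ, so V_A = 33.1 × 5.799/23.80 = 8.065 V.
Then V_B = V_A × (R3‖R_L)/(R2 + R3‖R_L) = 8.065 × 3.599/5.799 = 5.01 V.

V ≈ 5.01 V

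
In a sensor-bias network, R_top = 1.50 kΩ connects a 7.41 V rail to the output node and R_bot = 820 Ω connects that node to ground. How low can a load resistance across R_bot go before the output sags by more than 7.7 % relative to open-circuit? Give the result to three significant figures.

Output resistance R_th = R_top‖R_bot = (1500 × 820)/2320 = 530.2 Ω.
The fractional drop is R_th/(R_th + R_L); requiring this ≤ 0.0770 gives R_L ≥ R_th(1/0.0770 − 1) = 530.2 × 11.99 = 6.36 kΩ.

R_L(min) ≈ 6.36 kΩ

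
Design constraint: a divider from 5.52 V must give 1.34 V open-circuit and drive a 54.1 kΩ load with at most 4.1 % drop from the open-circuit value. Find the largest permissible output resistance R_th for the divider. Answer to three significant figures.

Loading drop = R_th/(R_th + R_L) ≤ 0.0410, so R_th ≤ R_L · ε/(1−ε) = 54.1 kΩ × 0.0410/0.9590 = 2.31 kΩ.

R_th ≤ 2.31 kΩ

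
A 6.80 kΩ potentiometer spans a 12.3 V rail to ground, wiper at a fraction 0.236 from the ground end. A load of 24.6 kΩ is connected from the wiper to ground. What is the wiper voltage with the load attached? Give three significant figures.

The wiper splits the pot into (1−α)R = 5.195 kΩ above and αR = 1.605 kΩ below.
Lower section ‖ load = 1.507 kΩ.
V_wiper = 12.3 × 1.507/(5.195 + 1.507) = 2.76 V.

V ≈ 2.76 V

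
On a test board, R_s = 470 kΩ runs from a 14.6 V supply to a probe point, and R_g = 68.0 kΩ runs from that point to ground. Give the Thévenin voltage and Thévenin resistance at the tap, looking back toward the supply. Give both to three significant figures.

V_th = 1.85 V, R_th = 59.4 kΩ

V_th is the open-circuit tap voltage: 14.6 × 68.0/(470 + 68.0) = 1.85 V.
With the supply zeroed, R_s and R_g appear in parallel from the tap: R_th = R_s‖R_g = (470 × 68.0)/538.0 = 59.4 kΩ.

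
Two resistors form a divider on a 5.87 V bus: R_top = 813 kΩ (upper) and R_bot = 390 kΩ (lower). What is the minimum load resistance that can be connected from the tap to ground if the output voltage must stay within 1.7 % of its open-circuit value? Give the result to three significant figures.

Output resistance R_th = R_top‖R_bot = (813 × 390)/1203 = 263.6 kΩ.
The fractional drop is R_th/(R_th + R_L); requiring this ≤ 0.0170 gives R_L ≥ R_th(1/0.0170 − 1) = 263.6 × 57.82 = 15.2 MΩ.

R_L(min) ≈ 15.2 MΩ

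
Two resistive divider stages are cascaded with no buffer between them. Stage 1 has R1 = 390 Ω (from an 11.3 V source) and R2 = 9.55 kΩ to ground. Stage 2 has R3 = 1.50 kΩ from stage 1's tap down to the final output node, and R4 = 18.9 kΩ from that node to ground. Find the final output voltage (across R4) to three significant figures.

V_out ≈ 9.88 V

Stage 2 presents R3+R4 = 20400 Ω as a load on stage 1's tap.
Stage 1's lower leg becomes R2‖(R3+R4) = 6505 Ω, so V_mid = 11.3 × 6505/6895 = 10.66 V.
Stage 2 is itself unloaded: V_out = V_mid × R4/(R3+R4) = 10.66 × 18900/20400 = 9.88 V.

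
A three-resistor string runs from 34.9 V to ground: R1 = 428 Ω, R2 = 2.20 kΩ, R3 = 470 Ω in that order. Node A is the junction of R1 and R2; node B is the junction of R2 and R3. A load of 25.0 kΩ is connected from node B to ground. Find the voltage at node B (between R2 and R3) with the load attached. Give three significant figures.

V ≈ 5.21 V

At node B, R3 is in parallel with the load: R3‖R_L = 461.3 Ω.
Below node A the resistance is R2 + (R3‖R_L) = 2661 Ω, so V_A = 34.9 × 2661/3089 = 30.06 V.
Then V_B = V_A × (R3‖R_L)/(R2 + R3‖R_L) = 30.06 × 461.3/2661 = 5.21 V.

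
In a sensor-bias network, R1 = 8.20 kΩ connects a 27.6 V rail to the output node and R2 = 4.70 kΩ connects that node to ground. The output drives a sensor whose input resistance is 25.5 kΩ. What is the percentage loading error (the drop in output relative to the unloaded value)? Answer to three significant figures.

10.5 %

Unloaded V = 27.6 × 4.70/12.90 = 10.056 V.
Loaded: R2‖R_L = 3.969 kΩ, giving V = 27.6 × 3.969/12.17 = 9.0012 V.
Drop = (10.056 − 9.0012) / 10.056 = 10.5 %.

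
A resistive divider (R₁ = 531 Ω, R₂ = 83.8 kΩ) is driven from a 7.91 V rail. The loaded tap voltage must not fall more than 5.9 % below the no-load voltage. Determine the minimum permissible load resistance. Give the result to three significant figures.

R_L(min) ≈ 8.42 kΩ

Output resistance R_th = R₁‖R₂ = (531 × 83800)/84330 = 527.7 Ω.
The fractional drop is R_th/(R_th + R_L); requiring this ≤ 0.0590 gives R_L ≥ R_th(1/0.0590 − 1) = 527.7 × 15.95 = 8.42 kΩ.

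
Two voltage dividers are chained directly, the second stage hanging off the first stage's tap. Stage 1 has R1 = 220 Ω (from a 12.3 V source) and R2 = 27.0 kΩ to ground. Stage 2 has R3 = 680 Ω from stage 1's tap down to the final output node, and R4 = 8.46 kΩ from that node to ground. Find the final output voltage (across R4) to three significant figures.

Stage 2 presents R3+R4 = 9140 Ω as a load on stage 1's tap.
Stage 1's lower leg becomes R2‖(R3+R4) = 6828 Ω, so V_mid = 12.3 × 6828/7048 = 11.92 V.
Stage 2 is itself unloaded: V_out = V_mid × R4/(R3+R4) = 11.92 × 8460/9140 = 11.0 V.

V_out ≈ 11.0 V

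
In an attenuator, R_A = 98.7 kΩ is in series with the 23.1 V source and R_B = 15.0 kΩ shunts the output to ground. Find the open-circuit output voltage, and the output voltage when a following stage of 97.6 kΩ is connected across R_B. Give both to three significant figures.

Unloaded: 3.05 V; loaded: 2.69 V

Open-circuit: V = 23.1 × 15.0/(98.7 + 15.0) = 3.05 V.
With the load, R_B becomes R_B‖R_L = 13.00 kΩ, so V = 23.1 × 13.00/111.7 = 2.69 V.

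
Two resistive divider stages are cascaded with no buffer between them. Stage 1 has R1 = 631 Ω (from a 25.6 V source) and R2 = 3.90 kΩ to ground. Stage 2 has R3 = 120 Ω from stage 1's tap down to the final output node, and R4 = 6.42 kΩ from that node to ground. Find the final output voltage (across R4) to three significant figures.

V_out ≈ 20.0 V

Stage 2 presents R3+R4 = 6540 Ω as a load on stage 1's tap.
Stage 1's lower leg becomes R2‖(R3+R4) = 2443 Ω, so V_mid = 25.6 × 2443/3074 = 20.35 V.
Stage 2 is itself unloaded: V_out = V_mid × R4/(R3+R4) = 20.35 × 6420/6540 = 20.0 V.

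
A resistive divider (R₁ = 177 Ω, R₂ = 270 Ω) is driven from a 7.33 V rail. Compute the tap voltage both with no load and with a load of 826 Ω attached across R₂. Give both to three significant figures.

Open-circuit: V = 7.33 × 270/(177 + 270) = 4.43 V.
With the load, R₂ becomes R₂‖R_L = 203.5 Ω, so V = 7.33 × 203.5/380.5 = 3.92 V.

Unloaded: 4.43 V; loaded: 3.92 V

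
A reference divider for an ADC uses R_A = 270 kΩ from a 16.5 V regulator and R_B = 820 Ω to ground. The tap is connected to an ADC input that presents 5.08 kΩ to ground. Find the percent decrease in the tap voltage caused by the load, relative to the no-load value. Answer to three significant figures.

13.9 %

The divider's output (Thévenin) resistance is R_A‖R_B = 817.5 Ω.
Fractional drop under load = R_th/(R_th + R_L) = 817.5 / (817.5 + 5080) = 0.1386.
So the output falls by 13.9 %.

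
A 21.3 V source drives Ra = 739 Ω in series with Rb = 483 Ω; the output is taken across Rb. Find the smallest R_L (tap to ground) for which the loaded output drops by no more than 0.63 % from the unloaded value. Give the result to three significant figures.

R_L(min) ≈ 46.1 kΩ

Output resistance R_th = Ra‖Rb = (739 × 483)/1222 = 292.1 Ω.
The fractional drop is R_th/(R_th + R_L); requiring this ≤ 0.00630 gives R_L ≥ R_th(1/0.00630 − 1) = 292.1 × 157.7 = 46.1 kΩ.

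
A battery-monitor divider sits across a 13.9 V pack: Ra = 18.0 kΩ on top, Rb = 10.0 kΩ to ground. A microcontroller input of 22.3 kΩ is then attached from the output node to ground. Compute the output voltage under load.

V_out ≈ 3.85 V

The load sits in parallel with Rb: Rb‖R_L = (10.0 × 22.3) / (10.0 + 22.3) = 6.904 kΩ.
V_out = 13.9 × 6.904 / (18.0 + 6.904) = 13.9 × 6.904/24.90 = 3.85 V.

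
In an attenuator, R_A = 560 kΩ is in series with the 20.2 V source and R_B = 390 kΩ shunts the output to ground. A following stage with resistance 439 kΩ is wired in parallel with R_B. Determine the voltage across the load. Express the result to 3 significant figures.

The load sits in parallel with R_B: R_B‖R_L = (390 × 439) / (390 + 439) = 206.5 kΩ.
V_out = 20.2 × 206.5 / (560 + 206.5) = 20.2 × 206.5/766.5 = 5.44 V.

V_out ≈ 5.44 V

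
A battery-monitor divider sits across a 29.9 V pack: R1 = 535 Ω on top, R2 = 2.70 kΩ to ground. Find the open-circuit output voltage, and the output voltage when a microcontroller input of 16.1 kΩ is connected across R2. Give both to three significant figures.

Unloaded: 25.0 V; loaded: 24.3 V

Open-circuit: V = 29.9 × 2700/(535 + 2700) = 25.0 V.
With the load, R2 becomes R2‖R_L = 2312 Ω, so V = 29.9 × 2312/2847 = 24.3 V.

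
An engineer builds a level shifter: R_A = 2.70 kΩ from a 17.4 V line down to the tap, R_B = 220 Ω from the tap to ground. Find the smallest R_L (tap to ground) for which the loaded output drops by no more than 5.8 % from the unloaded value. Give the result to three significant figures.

R_L(min) ≈ 3.30 kΩ

Output resistance R_th = R_A‖R_B = (2700 × 220)/2920 = 203.4 Ω.
The fractional drop is R_th/(R_th + R_L); requiring this ≤ 0.0580 gives R_L ≥ R_th(1/0.0580 − 1) = 203.4 × 16.24 = 3.30 kΩ.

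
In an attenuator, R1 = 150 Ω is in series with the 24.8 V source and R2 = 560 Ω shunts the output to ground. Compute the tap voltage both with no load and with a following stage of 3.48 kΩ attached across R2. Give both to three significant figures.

Open-circuit: V = 24.8 × 560/(150 + 560) = 19.6 V.
With the load, R2 becomes R2‖R_L = 482.4 Ω, so V = 24.8 × 482.4/632.4 = 18.9 V.

Unloaded: 19.6 V; loaded: 18.9 V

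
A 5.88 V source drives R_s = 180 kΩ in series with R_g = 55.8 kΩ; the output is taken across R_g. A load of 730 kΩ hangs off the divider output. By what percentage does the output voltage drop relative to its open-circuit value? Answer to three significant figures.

The divider's output (Thévenin) resistance is R_s‖R_g = 42.60 kΩ.
Fractional drop under load = R_th/(R_th + R_L) = 42.60 / (42.60 + 730) = 0.05513.
So the output falls by 5.51 %.

5.51 %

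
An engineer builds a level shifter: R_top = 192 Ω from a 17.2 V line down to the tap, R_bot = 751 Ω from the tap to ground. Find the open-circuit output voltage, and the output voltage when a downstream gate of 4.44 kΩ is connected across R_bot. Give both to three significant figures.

Open-circuit: V = 17.2 × 751/(192 + 751) = 13.7 V.
With the load, R_bot becomes R_bot‖R_L = 642.4 Ω, so V = 17.2 × 642.4/834.4 = 13.2 V.

Unloaded: 13.7 V; loaded: 13.2 V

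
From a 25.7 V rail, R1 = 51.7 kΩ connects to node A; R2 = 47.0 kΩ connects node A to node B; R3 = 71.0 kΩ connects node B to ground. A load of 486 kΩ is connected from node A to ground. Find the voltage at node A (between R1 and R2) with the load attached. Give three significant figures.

V ≈ 16.6 V

Below node A the series string R2+R3 = 118.0 kΩ sits in parallel with the 486 kΩ load: 94.95 kΩ.
V_A = 25.7 × 94.95/(51.7 + 94.95) = 16.6 V.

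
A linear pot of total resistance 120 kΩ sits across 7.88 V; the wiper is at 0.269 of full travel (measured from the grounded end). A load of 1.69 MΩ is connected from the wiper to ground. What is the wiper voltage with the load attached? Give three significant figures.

V ≈ 2.09 V

The wiper splits the pot into (1−α)R = 87.72 kΩ above and αR = 32.28 kΩ below.
Lower section ‖ load = 31.67 kΩ.
V_wiper = 7.88 × 31.67/(87.72 + 31.67) = 2.09 V.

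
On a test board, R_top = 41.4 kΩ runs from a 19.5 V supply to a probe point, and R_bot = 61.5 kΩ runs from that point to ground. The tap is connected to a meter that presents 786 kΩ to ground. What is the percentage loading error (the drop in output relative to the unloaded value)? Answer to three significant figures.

The divider's output (Thévenin) resistance is R_top‖R_bot = 24.74 kΩ.
Fractional drop under load = R_th/(R_th + R_L) = 24.74 / (24.74 + 786) = 0.03052.
So the output falls by 3.05 %.

3.05 %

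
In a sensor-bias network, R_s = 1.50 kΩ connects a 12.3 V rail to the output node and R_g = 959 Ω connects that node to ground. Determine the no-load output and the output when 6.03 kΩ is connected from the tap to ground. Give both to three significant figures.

Open-circuit: V = 12.3 × 959/(1500 + 959) = 4.80 V.
With the load, R_g becomes R_g‖R_L = 827.4 Ω, so V = 12.3 × 827.4/2327 = 4.37 V.

Unloaded: 4.80 V; loaded: 4.37 V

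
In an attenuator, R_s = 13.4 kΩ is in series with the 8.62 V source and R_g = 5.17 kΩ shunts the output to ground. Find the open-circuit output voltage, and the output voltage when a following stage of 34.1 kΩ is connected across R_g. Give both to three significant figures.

Open-circuit: V = 8.62 × 5.17/(13.4 + 5.17) = 2.40 V.
With the load, R_g becomes R_g‖R_L = 4.489 kΩ, so V = 8.62 × 4.489/17.89 = 2.16 V.

Unloaded: 2.40 V; loaded: 2.16 V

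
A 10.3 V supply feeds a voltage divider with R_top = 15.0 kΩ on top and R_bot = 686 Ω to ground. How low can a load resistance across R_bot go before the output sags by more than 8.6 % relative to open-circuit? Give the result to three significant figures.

Output resistance R_th = R_top‖R_bot = (15000 × 686)/15690 = 656.0 Ω.
The fractional drop is R_th/(R_th + R_L); requiring this ≤ 0.0860 gives R_L ≥ R_th(1/0.0860 − 1) = 656.0 × 10.63 = 6.97 kΩ.

R_L(min) ≈ 6.97 kΩ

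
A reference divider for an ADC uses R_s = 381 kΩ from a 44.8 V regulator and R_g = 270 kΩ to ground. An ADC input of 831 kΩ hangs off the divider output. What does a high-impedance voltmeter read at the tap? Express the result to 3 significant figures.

V_out ≈ 15.6 V

The load sits in parallel with R_g: R_g‖R_L = (270 × 831) / (270 + 831) = 203.8 kΩ.
V_out = 44.8 × 203.8 / (381 + 203.8) = 44.8 × 203.8/584.8 = 15.6 V.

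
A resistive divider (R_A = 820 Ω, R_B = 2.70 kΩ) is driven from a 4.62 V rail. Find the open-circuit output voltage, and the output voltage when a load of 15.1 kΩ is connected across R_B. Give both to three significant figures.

Unloaded: 3.54 V; loaded: 3.40 V

Open-circuit: V = 4.62 × 2700/(820 + 2700) = 3.54 V.
With the load, R_B becomes R_B‖R_L = 2290 Ω, so V = 4.62 × 2290/3110 = 3.40 V.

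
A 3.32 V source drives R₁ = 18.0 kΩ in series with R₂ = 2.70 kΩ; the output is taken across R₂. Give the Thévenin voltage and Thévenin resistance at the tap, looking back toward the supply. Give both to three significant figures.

V_th is the open-circuit tap voltage: 3.32 × 2.70/(18.0 + 2.70) = 0.433 V.
With the supply zeroed, R₁ and R₂ appear in parallel from the tap: R_th = R₁‖R₂ = (18.0 × 2.70)/20.70 = 2.35 kΩ.

V_th = 0.433 V, R_th = 2.35 kΩ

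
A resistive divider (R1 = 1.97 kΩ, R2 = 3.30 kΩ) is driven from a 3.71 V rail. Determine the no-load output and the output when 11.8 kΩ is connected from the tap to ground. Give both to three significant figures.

Open-circuit: V = 3.71 × 3.30/(1.97 + 3.30) = 2.32 V.
With the load, R2 becomes R2‖R_L = 2.579 kΩ, so V = 3.71 × 2.579/4.549 = 2.10 V.

Unloaded: 2.32 V; loaded: 2.10 V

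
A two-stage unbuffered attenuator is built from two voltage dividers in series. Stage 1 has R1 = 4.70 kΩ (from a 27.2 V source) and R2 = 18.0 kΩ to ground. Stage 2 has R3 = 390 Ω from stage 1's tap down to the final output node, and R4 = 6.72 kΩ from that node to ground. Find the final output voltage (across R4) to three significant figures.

Stage 2 presents R3+R4 = 7110 Ω as a load on stage 1's tap.
Stage 1's lower leg becomes R2‖(R3+R4) = 5097 Ω, so V_mid = 27.2 × 5097/9797 = 14.15 V.
Stage 2 is itself unloaded: V_out = V_mid × R4/(R3+R4) = 14.15 × 6720/7110 = 13.4 V.

V_out ≈ 13.4 V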